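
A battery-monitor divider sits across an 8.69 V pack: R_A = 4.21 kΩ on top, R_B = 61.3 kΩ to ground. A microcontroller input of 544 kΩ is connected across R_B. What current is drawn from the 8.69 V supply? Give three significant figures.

R_B‖R_L = 55.09 kΩ, so the source sees R_A + R_B‖R_L = 59.30 kΩ.
I = 8.69 V / 59.30 kΩ = 0.147 mA.

I ≈ 0.147 mA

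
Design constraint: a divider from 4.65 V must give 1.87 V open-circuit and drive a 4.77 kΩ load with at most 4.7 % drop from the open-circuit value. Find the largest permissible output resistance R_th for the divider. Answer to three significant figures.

Loading drop = R_th/(R_th + R_L) ≤ 0.0470, so R_th ≤ R_L · ε/(1−ε) = 4.77 kΩ × 0.0470/0.9530 = 235 Ω.

R_th ≤ 235 Ω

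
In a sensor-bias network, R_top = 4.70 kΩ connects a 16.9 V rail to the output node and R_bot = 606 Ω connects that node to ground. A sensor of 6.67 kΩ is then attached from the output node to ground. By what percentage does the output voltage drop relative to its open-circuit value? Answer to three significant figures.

7.45 %

The divider's output (Thévenin) resistance is R_top‖R_bot = 536.8 Ω.
Fractional drop under load = R_th/(R_th + R_L) = 536.8 / (536.8 + 6670) = 0.07448.
So the output falls by 7.45 %.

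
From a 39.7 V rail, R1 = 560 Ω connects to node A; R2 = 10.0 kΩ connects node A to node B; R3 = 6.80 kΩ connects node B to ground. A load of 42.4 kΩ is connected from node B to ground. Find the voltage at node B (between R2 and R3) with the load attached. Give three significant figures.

V ≈ 14.2 V

At node B, R3 is in parallel with the load: R3‖R_L = 5860 Ω.
Below node A the resistance is R2 + (R3‖R_L) = 15860 Ω, so V_A = 39.7 × 15860/16420 = 38.35 V.
Then V_B = V_A × (R3‖R_L)/(R2 + R3‖R_L) = 38.35 × 5860/15860 = 14.2 V.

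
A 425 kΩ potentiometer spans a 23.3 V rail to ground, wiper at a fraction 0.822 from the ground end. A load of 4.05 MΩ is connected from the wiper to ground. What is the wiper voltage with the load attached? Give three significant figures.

V ≈ 18.9 V

The wiper splits the pot into (1−α)R = 75.65 kΩ above and αR = 349.4 kΩ below.
Lower section ‖ load = 321.6 kΩ.
V_wiper = 23.3 × 321.6/(75.65 + 321.6) = 18.9 V.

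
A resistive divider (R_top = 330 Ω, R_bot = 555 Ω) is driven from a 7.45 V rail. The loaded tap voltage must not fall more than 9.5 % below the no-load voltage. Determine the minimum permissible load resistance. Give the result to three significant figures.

R_L(min) ≈ 1.97 kΩ

Output resistance R_th = R_top‖R_bot = (330 × 555)/885.0 = 206.9 Ω.
The fractional drop is R_th/(R_th + R_L); requiring this ≤ 0.0950 gives R_L ≥ R_th(1/0.0950 − 1) = 206.9 × 9.526 = 1.97 kΩ.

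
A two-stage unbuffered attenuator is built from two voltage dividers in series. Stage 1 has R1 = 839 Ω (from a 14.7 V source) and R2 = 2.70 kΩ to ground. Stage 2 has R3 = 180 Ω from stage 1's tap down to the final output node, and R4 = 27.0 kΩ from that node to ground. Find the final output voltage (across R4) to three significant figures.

V_out ≈ 10.9 V

Stage 2 presents R3+R4 = 27180 Ω as a load on stage 1's tap.
Stage 1's lower leg becomes R2‖(R3+R4) = 2456 Ω, so V_mid = 14.7 × 2456/3295 = 10.96 V.
Stage 2 is itself unloaded: V_out = V_mid × R4/(R3+R4) = 10.96 × 27000/27180 = 10.9 V.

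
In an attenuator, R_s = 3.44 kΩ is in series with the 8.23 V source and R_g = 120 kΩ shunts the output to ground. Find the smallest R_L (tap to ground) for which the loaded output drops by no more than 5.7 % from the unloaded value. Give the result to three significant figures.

R_L(min) ≈ 55.3 kΩ

Output resistance R_th = R_s‖R_g = (3.44 × 120)/123.4 = 3.344 kΩ.
The fractional drop is R_th/(R_th + R_L); requiring this ≤ 0.0570 gives R_L ≥ R_th(1/0.0570 − 1) = 3.344 × 16.54 = 55.3 kΩ.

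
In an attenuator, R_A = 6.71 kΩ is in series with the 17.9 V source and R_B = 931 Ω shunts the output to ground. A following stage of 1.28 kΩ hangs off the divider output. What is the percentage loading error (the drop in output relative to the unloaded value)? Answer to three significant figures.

39.0 %

Unloaded V = 17.9 × 931/7641 = 2.181 V.
Loaded: R_B‖R_L = 539.0 Ω, giving V = 17.9 × 539.0/7249 = 1.331 V.
Drop = (2.181 − 1.331) / 2.181 = 39.0 %.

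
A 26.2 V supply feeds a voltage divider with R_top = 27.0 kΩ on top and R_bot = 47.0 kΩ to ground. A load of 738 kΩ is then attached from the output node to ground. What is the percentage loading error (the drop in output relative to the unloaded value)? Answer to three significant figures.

2.27 %

The divider's output (Thévenin) resistance is R_top‖R_bot = 17.15 kΩ.
Fractional drop under load = R_th/(R_th + R_L) = 17.15 / (17.15 + 738) = 0.02271.
So the output falls by 2.27 %.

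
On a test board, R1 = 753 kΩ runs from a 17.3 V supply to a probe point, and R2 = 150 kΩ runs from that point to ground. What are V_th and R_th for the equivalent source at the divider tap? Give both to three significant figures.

V_th is the open-circuit tap voltage: 17.3 × 150/(753 + 150) = 2.87 V.
With the supply zeroed, R1 and R2 appear in parallel from the tap: R_th = R1‖R2 = (753 × 150)/903.0 = 125 kΩ.

V_th = 2.87 V, R_th = 125 kΩ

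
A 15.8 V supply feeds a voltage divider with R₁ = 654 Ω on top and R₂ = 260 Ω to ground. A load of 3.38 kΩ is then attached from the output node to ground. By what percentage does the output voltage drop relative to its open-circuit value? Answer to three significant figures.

5.22 %

The divider's output (Thévenin) resistance is R₁‖R₂ = 186.0 Ω.
Fractional drop under load = R_th/(R_th + R_L) = 186.0 / (186.0 + 3380) = 0.05217.
So the output falls by 5.22 %.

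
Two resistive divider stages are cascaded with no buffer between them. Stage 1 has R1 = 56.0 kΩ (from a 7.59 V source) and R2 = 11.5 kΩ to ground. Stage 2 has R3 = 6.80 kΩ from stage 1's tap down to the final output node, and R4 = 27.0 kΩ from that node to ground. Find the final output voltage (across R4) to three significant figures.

V_out ≈ 0.806 V

Stage 2 presents R3+R4 = 33.80 kΩ as a load on stage 1's tap.
Stage 1's lower leg becomes R2‖(R3+R4) = 8.581 kΩ, so V_mid = 7.59 × 8.581/64.58 = 1.008 V.
Stage 2 is itself unloaded: V_out = V_mid × R4/(R3+R4) = 1.008 × 27.0/33.80 = 0.806 V.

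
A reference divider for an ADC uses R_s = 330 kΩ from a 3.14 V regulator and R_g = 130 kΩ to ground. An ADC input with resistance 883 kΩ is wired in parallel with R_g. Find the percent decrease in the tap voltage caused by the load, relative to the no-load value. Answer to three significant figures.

9.55 %

The divider's output (Thévenin) resistance is R_s‖R_g = 93.26 kΩ.
Fractional drop under load = R_th/(R_th + R_L) = 93.26 / (93.26 + 883) = 0.09553.
So the output falls by 9.55 %.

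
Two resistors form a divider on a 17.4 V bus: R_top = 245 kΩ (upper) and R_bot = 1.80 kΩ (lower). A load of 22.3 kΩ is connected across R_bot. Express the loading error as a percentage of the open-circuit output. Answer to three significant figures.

The divider's output (Thévenin) resistance is R_top‖R_bot = 1.787 kΩ.
Fractional drop under load = R_th/(R_th + R_L) = 1.787 / (1.787 + 22.3) = 0.07418.
So the output falls by 7.42 %.

7.42 %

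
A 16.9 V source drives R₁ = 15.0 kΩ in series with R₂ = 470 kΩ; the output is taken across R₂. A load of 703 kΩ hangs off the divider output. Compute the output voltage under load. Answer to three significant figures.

V_out ≈ 16.0 V

The load sits in parallel with R₂: R₂‖R_L = (470 × 703) / (470 + 703) = 281.7 kΩ.
V_out = 16.9 × 281.7 / (15.0 + 281.7) = 16.9 × 281.7/296.7 = 16.0 V.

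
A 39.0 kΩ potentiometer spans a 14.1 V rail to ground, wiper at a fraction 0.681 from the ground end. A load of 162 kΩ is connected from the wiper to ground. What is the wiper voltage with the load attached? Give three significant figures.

V ≈ 9.12 V

The wiper splits the pot into (1−α)R = 12.44 kΩ above and αR = 26.56 kΩ below.
Lower section ‖ load = 22.82 kΩ.
V_wiper = 14.1 × 22.82/(12.44 + 22.82) = 9.12 V.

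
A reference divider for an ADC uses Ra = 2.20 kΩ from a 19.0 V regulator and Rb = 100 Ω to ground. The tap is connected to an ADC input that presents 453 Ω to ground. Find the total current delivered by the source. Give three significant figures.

Rb‖R_L = 81.92 Ω, so the source sees Ra + Rb‖R_L = 2282 Ω.
I = 19.0 V / 2282 Ω = 8.33 mA.

I ≈ 8.33 mA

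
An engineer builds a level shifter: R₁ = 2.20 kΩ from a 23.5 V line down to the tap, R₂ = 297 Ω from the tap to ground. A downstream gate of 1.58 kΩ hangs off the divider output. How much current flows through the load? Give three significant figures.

I_L ≈ 1.52 mA

R₂‖R_L = 250.0 Ω; V_out = 23.5 × 250.0/2450 = 2.398 V.
I_L = V_out / R_L = 2.398 / 1.58 kΩ = 1.52 mA.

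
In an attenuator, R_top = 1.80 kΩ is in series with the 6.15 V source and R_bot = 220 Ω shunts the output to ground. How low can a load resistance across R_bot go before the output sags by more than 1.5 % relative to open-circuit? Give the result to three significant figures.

R_L(min) ≈ 12.9 kΩ

Output resistance R_th = R_top‖R_bot = (1800 × 220)/2020 = 196.0 Ω.
The fractional drop is R_th/(R_th + R_L); requiring this ≤ 0.0150 gives R_L ≥ R_th(1/0.0150 − 1) = 196.0 × 65.67 = 12.9 kΩ.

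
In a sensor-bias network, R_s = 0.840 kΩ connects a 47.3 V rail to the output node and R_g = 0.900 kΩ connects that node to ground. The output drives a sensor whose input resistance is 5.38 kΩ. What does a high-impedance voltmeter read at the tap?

The load sits in parallel with R_g: R_g‖R_L = (900 × 5380) / (900 + 5380) = 771.0 Ω.
V_out = 47.3 × 771.0 / (840 + 771.0) = 47.3 × 771.0/1611 = 22.6 V.
(Unloaded it would have been 24.5 V.)

V_out ≈ 22.6 V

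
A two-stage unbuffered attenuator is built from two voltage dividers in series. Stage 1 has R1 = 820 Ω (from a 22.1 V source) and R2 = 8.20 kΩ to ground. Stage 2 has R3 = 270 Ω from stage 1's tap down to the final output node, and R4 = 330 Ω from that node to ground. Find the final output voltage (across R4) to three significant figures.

Stage 2 presents R3+R4 = 600.0 Ω as a load on stage 1's tap.
Stage 1's lower leg becomes R2‖(R3+R4) = 559.1 Ω, so V_mid = 22.1 × 559.1/1379 = 8.959 V.
Stage 2 is itself unloaded: V_out = V_mid × R4/(R3+R4) = 8.959 × 330/600.0 = 4.93 V.

V_out ≈ 4.93 V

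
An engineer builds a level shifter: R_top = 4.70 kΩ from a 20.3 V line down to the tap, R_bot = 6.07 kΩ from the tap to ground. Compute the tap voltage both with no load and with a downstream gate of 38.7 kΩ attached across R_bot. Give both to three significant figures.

Unloaded: 11.4 V; loaded: 10.7 V

Open-circuit: V = 20.3 × 6.07/(4.70 + 6.07) = 11.4 V.
With the load, R_bot becomes R_bot‖R_L = 5.247 kΩ, so V = 20.3 × 5.247/9.947 = 10.7 V.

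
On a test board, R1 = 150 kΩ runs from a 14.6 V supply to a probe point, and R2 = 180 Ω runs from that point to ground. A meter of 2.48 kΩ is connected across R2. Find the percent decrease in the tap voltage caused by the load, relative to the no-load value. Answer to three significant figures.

The divider's output (Thévenin) resistance is R1‖R2 = 179.8 Ω.
Fractional drop under load = R_th/(R_th + R_L) = 179.8 / (179.8 + 2480) = 0.06759.
So the output falls by 6.76 %.

6.76 %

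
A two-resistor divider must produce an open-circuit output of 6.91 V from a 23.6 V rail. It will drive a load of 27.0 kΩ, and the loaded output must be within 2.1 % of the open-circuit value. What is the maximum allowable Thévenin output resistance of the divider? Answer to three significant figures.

R_th ≤ 579 Ω

Loading drop = R_th/(R_th + R_L) ≤ 0.0210, so R_th ≤ R_L · ε/(1−ε) = 27.0 kΩ × 0.0210/0.9790 = 579 Ω.
(Any R1, R2 with R2/(R1+R2) = 0.293 and R1‖R2 ≤ 579 Ω will meet the spec.)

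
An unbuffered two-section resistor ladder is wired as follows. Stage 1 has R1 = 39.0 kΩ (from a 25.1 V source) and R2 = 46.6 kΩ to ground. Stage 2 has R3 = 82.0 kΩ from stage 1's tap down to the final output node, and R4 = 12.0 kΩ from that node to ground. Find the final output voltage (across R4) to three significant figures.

V_out ≈ 1.42 V

Stage 2 presents R3+R4 = 94.00 kΩ as a load on stage 1's tap.
Stage 1's lower leg becomes R2‖(R3+R4) = 31.16 kΩ, so V_mid = 25.1 × 31.16/70.16 = 11.15 V.
Stage 2 is itself unloaded: V_out = V_mid × R4/(R3+R4) = 11.15 × 12.0/94.00 = 1.42 V.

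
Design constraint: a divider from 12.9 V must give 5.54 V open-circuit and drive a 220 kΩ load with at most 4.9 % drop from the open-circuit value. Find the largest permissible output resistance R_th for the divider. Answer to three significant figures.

R_th ≤ 11.3 kΩ

Loading drop = R_th/(R_th + R_L) ≤ 0.0490, so R_th ≤ R_L · ε/(1−ε) = 220 kΩ × 0.0490/0.9510 = 11.3 kΩ.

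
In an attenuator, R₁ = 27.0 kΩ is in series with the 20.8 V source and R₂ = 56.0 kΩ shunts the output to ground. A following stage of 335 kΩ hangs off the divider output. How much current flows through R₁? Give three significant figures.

I ≈ 0.277 mA

R₂‖R_L = 47.98 kΩ, so the source sees R₁ + R₂‖R_L = 74.98 kΩ.
I = 20.8 V / 74.98 kΩ = 0.277 mA.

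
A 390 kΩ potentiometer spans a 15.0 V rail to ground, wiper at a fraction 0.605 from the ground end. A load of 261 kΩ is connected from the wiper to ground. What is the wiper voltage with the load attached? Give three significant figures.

The wiper splits the pot into (1−α)R = 154.1 kΩ above and αR = 235.9 kΩ below.
Lower section ‖ load = 123.9 kΩ.
V_wiper = 15.0 × 123.9/(154.1 + 123.9) = 6.69 V.

V ≈ 6.69 V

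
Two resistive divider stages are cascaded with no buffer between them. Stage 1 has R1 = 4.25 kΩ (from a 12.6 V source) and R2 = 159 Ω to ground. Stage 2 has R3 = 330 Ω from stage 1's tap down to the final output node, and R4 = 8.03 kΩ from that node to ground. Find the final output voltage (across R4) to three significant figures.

Stage 2 presents R3+R4 = 8360 Ω as a load on stage 1's tap.
Stage 1's lower leg becomes R2‖(R3+R4) = 156.0 Ω, so V_mid = 12.6 × 156.0/4406 = 0.4462 V.
Stage 2 is itself unloaded: V_out = V_mid × R4/(R3+R4) = 0.4462 × 8030/8360 = 0.429 V.

V_out ≈ 0.429 V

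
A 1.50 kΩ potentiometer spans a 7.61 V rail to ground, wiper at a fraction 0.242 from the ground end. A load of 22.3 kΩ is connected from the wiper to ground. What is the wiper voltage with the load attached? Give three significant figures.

The wiper splits the pot into (1−α)R = 1137 Ω above and αR = 363.0 Ω below.
Lower section ‖ load = 357.2 Ω.
V_wiper = 7.61 × 357.2/(1137 + 357.2) = 1.82 V.

V ≈ 1.82 V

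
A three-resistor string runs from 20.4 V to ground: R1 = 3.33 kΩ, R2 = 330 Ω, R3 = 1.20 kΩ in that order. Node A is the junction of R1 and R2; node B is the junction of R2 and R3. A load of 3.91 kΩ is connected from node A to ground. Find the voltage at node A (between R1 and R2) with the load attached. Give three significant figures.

Below node A the series string R2+R3 = 1530 Ω sits in parallel with the 3910 Ω load: 1100 Ω.
V_A = 20.4 × 1100/(3330 + 1100) = 5.06 V.

V ≈ 5.06 V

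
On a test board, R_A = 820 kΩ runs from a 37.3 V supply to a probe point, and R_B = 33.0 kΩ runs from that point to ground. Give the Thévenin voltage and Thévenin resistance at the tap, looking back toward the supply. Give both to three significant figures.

V_th = 1.44 V, R_th = 31.7 kΩ

V_th is the open-circuit tap voltage: 37.3 × 33.0/(820 + 33.0) = 1.44 V.
With the supply zeroed, R_A and R_B appear in parallel from the tap: R_th = R_A‖R_B = (820 × 33.0)/853.0 = 31.7 kΩ.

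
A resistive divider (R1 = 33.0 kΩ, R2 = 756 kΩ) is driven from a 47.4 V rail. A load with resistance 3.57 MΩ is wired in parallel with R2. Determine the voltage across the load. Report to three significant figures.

The load sits in parallel with R2: R2‖R_L = (756 × 3570) / (756 + 3570) = 623.9 kΩ.
V_out = 47.4 × 623.9 / (33.0 + 623.9) = 47.4 × 623.9/656.9 = 45.0 V.

V_out ≈ 45.0 V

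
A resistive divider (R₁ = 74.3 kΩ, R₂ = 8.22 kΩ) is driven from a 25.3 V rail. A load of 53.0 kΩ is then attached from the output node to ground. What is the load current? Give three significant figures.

I_L ≈ 0.0417 mA

R₂‖R_L = 7.116 kΩ; V_out = 25.3 × 7.116/81.42 = 2.211 V.
I_L = V_out / R_L = 2.211 / 53.0 kΩ = 0.0417 mA.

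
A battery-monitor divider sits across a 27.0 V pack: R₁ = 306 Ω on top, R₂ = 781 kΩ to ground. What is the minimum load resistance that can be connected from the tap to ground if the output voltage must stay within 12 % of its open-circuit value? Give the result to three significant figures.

Output resistance R_th = R₁‖R₂ = (306 × 781000)/781300 = 305.9 Ω.
The fractional drop is R_th/(R_th + R_L); requiring this ≤ 0.120 gives R_L ≥ R_th(1/0.120 − 1) = 305.9 × 7.333 = 2.24 kΩ.

R_L(min) ≈ 2.24 kΩ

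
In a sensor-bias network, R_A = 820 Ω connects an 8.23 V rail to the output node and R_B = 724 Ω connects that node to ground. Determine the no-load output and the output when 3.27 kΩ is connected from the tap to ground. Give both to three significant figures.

Unloaded: 3.86 V; loaded: 3.45 V

Open-circuit: V = 8.23 × 724/(820 + 724) = 3.86 V.
With the load, R_B becomes R_B‖R_L = 592.8 Ω, so V = 8.23 × 592.8/1413 = 3.45 V.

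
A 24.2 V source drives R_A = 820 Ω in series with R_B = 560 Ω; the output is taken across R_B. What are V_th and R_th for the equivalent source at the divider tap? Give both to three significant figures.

V_th = 9.82 V, R_th = 333 Ω

V_th is the open-circuit tap voltage: 24.2 × 560/(820 + 560) = 9.82 V.
With the supply zeroed, R_A and R_B appear in parallel from the tap: R_th = R_A‖R_B = (820 × 560)/1380 = 333 Ω.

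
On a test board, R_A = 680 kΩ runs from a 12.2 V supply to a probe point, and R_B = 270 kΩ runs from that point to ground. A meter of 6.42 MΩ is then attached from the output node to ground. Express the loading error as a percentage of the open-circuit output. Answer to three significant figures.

The divider's output (Thévenin) resistance is R_A‖R_B = 193.3 kΩ.
Fractional drop under load = R_th/(R_th + R_L) = 193.3 / (193.3 + 6420) = 0.02922.
So the output falls by 2.92 %.

2.92 %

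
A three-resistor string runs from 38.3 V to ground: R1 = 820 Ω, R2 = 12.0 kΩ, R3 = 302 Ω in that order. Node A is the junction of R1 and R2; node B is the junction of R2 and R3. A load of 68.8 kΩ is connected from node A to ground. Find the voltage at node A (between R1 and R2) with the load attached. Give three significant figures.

Below node A the series string R2+R3 = 12300 Ω sits in parallel with the 68800 Ω load: 10440 Ω.
V_A = 38.3 × 10440/(820 + 10440) = 35.5 V.

V ≈ 35.5 V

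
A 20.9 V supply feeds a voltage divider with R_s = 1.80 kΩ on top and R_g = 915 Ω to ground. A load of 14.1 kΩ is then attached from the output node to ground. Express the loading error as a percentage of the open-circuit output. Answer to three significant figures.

The divider's output (Thévenin) resistance is R_s‖R_g = 606.6 Ω.
Fractional drop under load = R_th/(R_th + R_L) = 606.6 / (606.6 + 14100) = 0.04125.
So the output falls by 4.12 %.

4.12 %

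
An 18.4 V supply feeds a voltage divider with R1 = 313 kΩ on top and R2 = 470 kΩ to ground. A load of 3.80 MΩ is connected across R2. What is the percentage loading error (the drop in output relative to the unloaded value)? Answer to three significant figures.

The divider's output (Thévenin) resistance is R1‖R2 = 187.9 kΩ.
Fractional drop under load = R_th/(R_th + R_L) = 187.9 / (187.9 + 3800) = 0.04711.
So the output falls by 4.71 %.

4.71 %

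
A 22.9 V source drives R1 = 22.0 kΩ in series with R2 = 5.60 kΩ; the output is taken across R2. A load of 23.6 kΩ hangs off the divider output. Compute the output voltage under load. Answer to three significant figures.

The load sits in parallel with R2: R2‖R_L = (5.60 × 23.6) / (5.60 + 23.6) = 4.526 kΩ.
V_out = 22.9 × 4.526 / (22.0 + 4.526) = 22.9 × 4.526/26.53 = 3.91 V.

V_out ≈ 3.91 V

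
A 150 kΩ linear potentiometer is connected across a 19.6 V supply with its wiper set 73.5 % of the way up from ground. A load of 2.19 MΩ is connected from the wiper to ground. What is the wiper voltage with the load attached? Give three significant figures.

The wiper splits the pot into (1−α)R = 39.75 kΩ above and αR = 110.2 kΩ below.
Lower section ‖ load = 105.0 kΩ.
V_wiper = 19.6 × 105.0/(39.75 + 105.0) = 14.2 V.

V ≈ 14.2 V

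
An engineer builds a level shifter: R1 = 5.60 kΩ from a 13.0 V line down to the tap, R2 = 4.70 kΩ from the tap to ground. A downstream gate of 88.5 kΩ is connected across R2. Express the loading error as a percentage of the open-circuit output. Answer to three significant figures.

2.81 %

The divider's output (Thévenin) resistance is R1‖R2 = 2.555 kΩ.
Fractional drop under load = R_th/(R_th + R_L) = 2.555 / (2.555 + 88.5) = 0.02806.
So the output falls by 2.81 %.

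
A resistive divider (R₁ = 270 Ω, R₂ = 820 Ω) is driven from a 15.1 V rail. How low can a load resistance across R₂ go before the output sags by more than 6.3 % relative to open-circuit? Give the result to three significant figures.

R_L(min) ≈ 3.02 kΩ

Output resistance R_th = R₁‖R₂ = (270 × 820)/1090 = 203.1 Ω.
The fractional drop is R_th/(R_th + R_L); requiring this ≤ 0.0630 gives R_L ≥ R_th(1/0.0630 − 1) = 203.1 × 14.87 = 3.02 kΩ.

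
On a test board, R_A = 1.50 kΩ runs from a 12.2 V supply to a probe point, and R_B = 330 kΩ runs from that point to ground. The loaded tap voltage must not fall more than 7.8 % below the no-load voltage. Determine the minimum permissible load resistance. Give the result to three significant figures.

R_L(min) ≈ 17.7 kΩ

Output resistance R_th = R_A‖R_B = (1.50 × 330)/331.5 = 1.493 kΩ.
The fractional drop is R_th/(R_th + R_L); requiring this ≤ 0.0780 gives R_L ≥ R_th(1/0.0780 − 1) = 1.493 × 11.82 = 17.7 kΩ.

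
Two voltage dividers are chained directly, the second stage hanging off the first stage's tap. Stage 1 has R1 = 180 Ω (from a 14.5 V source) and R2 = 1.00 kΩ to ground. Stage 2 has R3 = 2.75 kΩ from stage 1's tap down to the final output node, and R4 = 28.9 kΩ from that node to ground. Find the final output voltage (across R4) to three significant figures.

V_out ≈ 11.2 V

Stage 2 presents R3+R4 = 31650 Ω as a load on stage 1's tap.
Stage 1's lower leg becomes R2‖(R3+R4) = 969.4 Ω, so V_mid = 14.5 × 969.4/1149 = 12.23 V.
Stage 2 is itself unloaded: V_out = V_mid × R4/(R3+R4) = 12.23 × 28900/31650 = 11.2 V.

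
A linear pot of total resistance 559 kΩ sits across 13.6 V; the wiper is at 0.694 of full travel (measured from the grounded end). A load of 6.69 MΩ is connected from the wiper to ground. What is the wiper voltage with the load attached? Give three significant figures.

V ≈ 9.27 V

The wiper splits the pot into (1−α)R = 171.1 kΩ above and αR = 387.9 kΩ below.
Lower section ‖ load = 366.7 kΩ.
V_wiper = 13.6 × 366.7/(171.1 + 366.7) = 9.27 V.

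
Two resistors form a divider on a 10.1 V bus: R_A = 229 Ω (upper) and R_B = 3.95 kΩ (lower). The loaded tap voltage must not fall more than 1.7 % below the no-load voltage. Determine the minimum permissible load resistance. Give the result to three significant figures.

Output resistance R_th = R_A‖R_B = (229 × 3950)/4179 = 216.5 Ω.
The fractional drop is R_th/(R_th + R_L); requiring this ≤ 0.0170 gives R_L ≥ R_th(1/0.0170 − 1) = 216.5 × 57.82 = 12.5 kΩ.

R_L(min) ≈ 12.5 kΩ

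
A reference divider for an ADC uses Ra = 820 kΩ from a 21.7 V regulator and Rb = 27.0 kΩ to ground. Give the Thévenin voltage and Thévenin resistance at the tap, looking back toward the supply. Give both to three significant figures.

V_th is the open-circuit tap voltage: 21.7 × 27.0/(820 + 27.0) = 0.692 V.
With the supply zeroed, Ra and Rb appear in parallel from the tap: R_th = Ra‖Rb = (820 × 27.0)/847.0 = 26.1 kΩ.

V_th = 0.692 V, R_th = 26.1 kΩ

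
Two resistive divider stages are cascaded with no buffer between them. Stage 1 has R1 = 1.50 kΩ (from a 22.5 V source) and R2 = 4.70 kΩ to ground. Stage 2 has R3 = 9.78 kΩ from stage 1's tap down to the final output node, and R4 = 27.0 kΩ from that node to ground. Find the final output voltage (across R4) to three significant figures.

V_out ≈ 12.1 V

Stage 2 presents R3+R4 = 36.78 kΩ as a load on stage 1's tap.
Stage 1's lower leg becomes R2‖(R3+R4) = 4.167 kΩ, so V_mid = 22.5 × 4.167/5.667 = 16.54 V.
Stage 2 is itself unloaded: V_out = V_mid × R4/(R3+R4) = 16.54 × 27.0/36.78 = 12.1 V.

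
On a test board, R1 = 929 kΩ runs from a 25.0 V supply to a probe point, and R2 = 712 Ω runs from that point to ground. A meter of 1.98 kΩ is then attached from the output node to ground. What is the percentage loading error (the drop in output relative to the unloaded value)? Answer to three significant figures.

26.4 %

Unloaded V = 25.0 × 712/929700 = 0.01915 V.
Loaded: R2‖R_L = 523.7 Ω, giving V = 25.0 × 523.7/929500 = 0.01408 V.
Drop = (0.01915 − 0.01408) / 0.01915 = 26.4 %.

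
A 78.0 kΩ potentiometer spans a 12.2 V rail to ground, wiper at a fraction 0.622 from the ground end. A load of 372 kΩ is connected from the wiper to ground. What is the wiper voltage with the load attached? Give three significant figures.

V ≈ 7.23 V

The wiper splits the pot into (1−α)R = 29.48 kΩ above and αR = 48.52 kΩ below.
Lower section ‖ load = 42.92 kΩ.
V_wiper = 12.2 × 42.92/(29.48 + 42.92) = 7.23 V.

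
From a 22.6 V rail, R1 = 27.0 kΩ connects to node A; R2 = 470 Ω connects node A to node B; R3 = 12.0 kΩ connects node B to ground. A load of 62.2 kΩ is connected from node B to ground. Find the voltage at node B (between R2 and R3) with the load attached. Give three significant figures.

V ≈ 6.06 V

At node B, R3 is in parallel with the load: R3‖R_L = 10060 Ω.
Below node A the resistance is R2 + (R3‖R_L) = 10530 Ω, so V_A = 22.6 × 10530/37530 = 6.341 V.
Then V_B = V_A × (R3‖R_L)/(R2 + R3‖R_L) = 6.341 × 10060/10530 = 6.06 V.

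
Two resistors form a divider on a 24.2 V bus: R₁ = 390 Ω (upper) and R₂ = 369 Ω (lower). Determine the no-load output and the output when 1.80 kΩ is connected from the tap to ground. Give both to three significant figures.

Open-circuit: V = 24.2 × 369/(390 + 369) = 11.8 V.
With the load, R₂ becomes R₂‖R_L = 306.2 Ω, so V = 24.2 × 306.2/696.2 = 10.6 V.

Unloaded: 11.8 V; loaded: 10.6 V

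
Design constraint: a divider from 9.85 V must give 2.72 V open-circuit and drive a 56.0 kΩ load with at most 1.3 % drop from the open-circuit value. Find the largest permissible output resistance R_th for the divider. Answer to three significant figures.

R_th ≤ 738 Ω

Loading drop = R_th/(R_th + R_L) ≤ 0.0130, so R_th ≤ R_L · ε/(1−ε) = 56.0 kΩ × 0.0130/0.9870 = 738 Ω.
(Any R1, R2 with R2/(R1+R2) = 0.276 and R1‖R2 ≤ 738 Ω will meet the spec.)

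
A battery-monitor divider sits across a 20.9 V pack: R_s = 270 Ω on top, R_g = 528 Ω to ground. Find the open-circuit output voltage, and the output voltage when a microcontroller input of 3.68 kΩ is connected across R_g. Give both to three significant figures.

Open-circuit: V = 20.9 × 528/(270 + 528) = 13.8 V.
With the load, R_g becomes R_g‖R_L = 461.7 Ω, so V = 20.9 × 461.7/731.7 = 13.2 V.

Unloaded: 13.8 V; loaded: 13.2 V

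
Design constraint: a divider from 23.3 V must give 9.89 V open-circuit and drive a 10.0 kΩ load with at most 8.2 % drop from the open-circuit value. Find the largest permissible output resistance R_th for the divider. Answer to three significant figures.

R_th ≤ 893 Ω

Loading drop = R_th/(R_th + R_L) ≤ 0.0820, so R_th ≤ R_L · ε/(1−ε) = 10.0 kΩ × 0.0820/0.9180 = 893 Ω.
(Any R1, R2 with R2/(R1+R2) = 0.424 and R1‖R2 ≤ 893 Ω will meet the spec.)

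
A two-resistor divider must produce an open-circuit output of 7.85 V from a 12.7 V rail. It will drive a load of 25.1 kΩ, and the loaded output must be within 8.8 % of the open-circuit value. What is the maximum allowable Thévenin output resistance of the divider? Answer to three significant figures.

R_th ≤ 2.42 kΩ

Loading drop = R_th/(R_th + R_L) ≤ 0.0880, so R_th ≤ R_L · ε/(1−ε) = 25.1 kΩ × 0.0880/0.9120 = 2.42 kΩ.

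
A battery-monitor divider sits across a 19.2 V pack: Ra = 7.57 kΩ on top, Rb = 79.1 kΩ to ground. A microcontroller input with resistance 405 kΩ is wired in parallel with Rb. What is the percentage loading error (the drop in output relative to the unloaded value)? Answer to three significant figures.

The divider's output (Thévenin) resistance is Ra‖Rb = 6.909 kΩ.
Fractional drop under load = R_th/(R_th + R_L) = 6.909 / (6.909 + 405) = 0.01677.
So the output falls by 1.68 %.

1.68 %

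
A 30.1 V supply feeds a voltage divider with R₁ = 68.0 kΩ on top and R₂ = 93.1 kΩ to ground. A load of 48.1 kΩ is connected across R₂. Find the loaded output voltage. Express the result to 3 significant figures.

V_out ≈ 9.57 V

The load sits in parallel with R₂: R₂‖R_L = (93.1 × 48.1) / (93.1 + 48.1) = 31.71 kΩ.
V_out = 30.1 × 31.71 / (68.0 + 31.71) = 30.1 × 31.71/99.71 = 9.57 V.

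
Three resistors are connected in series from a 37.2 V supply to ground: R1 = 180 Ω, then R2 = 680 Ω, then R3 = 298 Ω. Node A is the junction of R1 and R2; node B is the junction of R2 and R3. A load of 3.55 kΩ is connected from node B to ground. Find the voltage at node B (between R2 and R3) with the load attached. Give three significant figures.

V ≈ 9.01 V

At node B, R3 is in parallel with the load: R3‖R_L = 274.9 Ω.
Below node A the resistance is R2 + (R3‖R_L) = 954.9 Ω, so V_A = 37.2 × 954.9/1135 = 31.30 V.
Then V_B = V_A × (R3‖R_L)/(R2 + R3‖R_L) = 31.30 × 274.9/954.9 = 9.01 V.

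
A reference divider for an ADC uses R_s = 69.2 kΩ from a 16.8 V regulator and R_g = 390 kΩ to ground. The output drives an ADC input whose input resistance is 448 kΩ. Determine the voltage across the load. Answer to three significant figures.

The load sits in parallel with R_g: R_g‖R_L = (390 × 448) / (390 + 448) = 208.5 kΩ.
V_out = 16.8 × 208.5 / (69.2 + 208.5) = 16.8 × 208.5/277.7 = 12.6 V.

V_out ≈ 12.6 V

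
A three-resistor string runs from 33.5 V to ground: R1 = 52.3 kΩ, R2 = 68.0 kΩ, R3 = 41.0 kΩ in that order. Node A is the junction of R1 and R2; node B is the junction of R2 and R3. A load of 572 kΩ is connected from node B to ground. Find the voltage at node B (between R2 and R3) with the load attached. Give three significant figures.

At node B, R3 is in parallel with the load: R3‖R_L = 38.26 kΩ.
Below node A the resistance is R2 + (R3‖R_L) = 106.3 kΩ, so V_A = 33.5 × 106.3/158.6 = 22.45 V.
Then V_B = V_A × (R3‖R_L)/(R2 + R3‖R_L) = 22.45 × 38.26/106.3 = 8.08 V.

V ≈ 8.08 V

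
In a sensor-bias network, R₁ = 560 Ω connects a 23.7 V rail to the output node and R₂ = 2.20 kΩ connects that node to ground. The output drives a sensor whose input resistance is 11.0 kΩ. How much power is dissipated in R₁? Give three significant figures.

Total resistance from the source is R₁ + (R₂‖R_L) = 2393 Ω, so I = 23.7/2393 Ω = 9.903 mA.
P = I²·R₁ = (9.903 mA)² × 560 Ω = 54.9 mW.

P ≈ 54.9 mW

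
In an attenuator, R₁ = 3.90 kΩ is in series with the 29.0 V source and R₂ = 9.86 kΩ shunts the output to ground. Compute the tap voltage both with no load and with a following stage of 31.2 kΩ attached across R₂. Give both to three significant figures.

Open-circuit: V = 29.0 × 9.86/(3.90 + 9.86) = 20.8 V.
With the load, R₂ becomes R₂‖R_L = 7.492 kΩ, so V = 29.0 × 7.492/11.39 = 19.1 V.

Unloaded: 20.8 V; loaded: 19.1 V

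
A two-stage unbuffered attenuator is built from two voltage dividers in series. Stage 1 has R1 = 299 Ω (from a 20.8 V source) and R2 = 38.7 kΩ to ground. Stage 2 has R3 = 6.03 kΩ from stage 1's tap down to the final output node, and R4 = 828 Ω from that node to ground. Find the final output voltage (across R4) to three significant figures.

Stage 2 presents R3+R4 = 6858 Ω as a load on stage 1's tap.
Stage 1's lower leg becomes R2‖(R3+R4) = 5826 Ω, so V_mid = 20.8 × 5826/6125 = 19.78 V.
Stage 2 is itself unloaded: V_out = V_mid × R4/(R3+R4) = 19.78 × 828/6858 = 2.39 V.

V_out ≈ 2.39 V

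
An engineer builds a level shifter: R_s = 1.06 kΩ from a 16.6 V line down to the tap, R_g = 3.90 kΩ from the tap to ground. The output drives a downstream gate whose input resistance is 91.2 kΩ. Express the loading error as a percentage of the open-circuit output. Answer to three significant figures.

The divider's output (Thévenin) resistance is R_s‖R_g = 0.8335 kΩ.
Fractional drop under load = R_th/(R_th + R_L) = 0.8335 / (0.8335 + 91.2) = 0.009056.
So the output falls by 0.906 %.

0.906 %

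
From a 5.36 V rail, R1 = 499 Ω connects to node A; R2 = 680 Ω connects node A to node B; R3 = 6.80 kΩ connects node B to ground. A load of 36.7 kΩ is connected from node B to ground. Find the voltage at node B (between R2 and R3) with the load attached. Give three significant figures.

At node B, R3 is in parallel with the load: R3‖R_L = 5737 Ω.
Below node A the resistance is R2 + (R3‖R_L) = 6417 Ω, so V_A = 5.36 × 6417/6916 = 4.973 V.
Then V_B = V_A × (R3‖R_L)/(R2 + R3‖R_L) = 4.973 × 5737/6417 = 4.45 V.

V ≈ 4.45 V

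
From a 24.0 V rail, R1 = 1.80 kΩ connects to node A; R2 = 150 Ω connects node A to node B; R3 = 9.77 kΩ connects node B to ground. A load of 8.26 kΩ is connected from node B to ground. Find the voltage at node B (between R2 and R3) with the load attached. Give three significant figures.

At node B, R3 is in parallel with the load: R3‖R_L = 4476 Ω.
Below node A the resistance is R2 + (R3‖R_L) = 4626 Ω, so V_A = 24.0 × 4626/6426 = 17.28 V.
Then V_B = V_A × (R3‖R_L)/(R2 + R3‖R_L) = 17.28 × 4476/4626 = 16.7 V.

V ≈ 16.7 V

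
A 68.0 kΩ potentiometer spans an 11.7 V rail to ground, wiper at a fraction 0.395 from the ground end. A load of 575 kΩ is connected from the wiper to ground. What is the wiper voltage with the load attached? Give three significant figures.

The wiper splits the pot into (1−α)R = 41.14 kΩ above and αR = 26.86 kΩ below.
Lower section ‖ load = 25.66 kΩ.
V_wiper = 11.7 × 25.66/(41.14 + 25.66) = 4.49 V.

V ≈ 4.49 V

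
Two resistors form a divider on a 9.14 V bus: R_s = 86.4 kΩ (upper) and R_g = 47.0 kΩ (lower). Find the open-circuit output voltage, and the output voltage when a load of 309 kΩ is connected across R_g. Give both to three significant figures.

Unloaded: 3.22 V; loaded: 2.93 V

Open-circuit: V = 9.14 × 47.0/(86.4 + 47.0) = 3.22 V.
With the load, R_g becomes R_g‖R_L = 40.79 kΩ, so V = 9.14 × 40.79/127.2 = 2.93 V.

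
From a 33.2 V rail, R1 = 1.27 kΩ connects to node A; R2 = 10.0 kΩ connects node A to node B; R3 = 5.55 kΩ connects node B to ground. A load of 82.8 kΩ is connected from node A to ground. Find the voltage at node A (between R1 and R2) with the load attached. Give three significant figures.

V ≈ 30.3 V

Below node A the series string R2+R3 = 15.55 kΩ sits in parallel with the 82.8 kΩ load: 13.09 kΩ.
V_A = 33.2 × 13.09/(1.27 + 13.09) = 30.3 V.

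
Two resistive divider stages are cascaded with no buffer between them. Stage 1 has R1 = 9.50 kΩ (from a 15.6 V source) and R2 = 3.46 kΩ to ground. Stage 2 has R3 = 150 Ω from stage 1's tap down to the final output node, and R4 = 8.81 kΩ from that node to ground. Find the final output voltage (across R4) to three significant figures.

Stage 2 presents R3+R4 = 8960 Ω as a load on stage 1's tap.
Stage 1's lower leg becomes R2‖(R3+R4) = 2496 Ω, so V_mid = 15.6 × 2496/12000 = 3.246 V.
Stage 2 is itself unloaded: V_out = V_mid × R4/(R3+R4) = 3.246 × 8810/8960 = 3.19 V.

V_out ≈ 3.19 V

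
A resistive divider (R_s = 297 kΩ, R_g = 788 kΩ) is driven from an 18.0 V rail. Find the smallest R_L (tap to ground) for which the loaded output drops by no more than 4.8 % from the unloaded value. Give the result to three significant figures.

Output resistance R_th = R_s‖R_g = (297 × 788)/1085 = 215.7 kΩ.
The fractional drop is R_th/(R_th + R_L); requiring this ≤ 0.0480 gives R_L ≥ R_th(1/0.0480 − 1) = 215.7 × 19.83 = 4.28 MΩ.

R_L(min) ≈ 4.28 MΩ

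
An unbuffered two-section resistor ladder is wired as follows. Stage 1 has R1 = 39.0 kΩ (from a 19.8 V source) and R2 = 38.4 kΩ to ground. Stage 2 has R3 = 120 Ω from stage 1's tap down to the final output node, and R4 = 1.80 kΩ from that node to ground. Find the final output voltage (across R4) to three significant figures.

Stage 2 presents R3+R4 = 1920 Ω as a load on stage 1's tap.
Stage 1's lower leg becomes R2‖(R3+R4) = 1829 Ω, so V_mid = 19.8 × 1829/40830 = 0.8868 V.
Stage 2 is itself unloaded: V_out = V_mid × R4/(R3+R4) = 0.8868 × 1800/1920 = 0.831 V.

V_out ≈ 0.831 V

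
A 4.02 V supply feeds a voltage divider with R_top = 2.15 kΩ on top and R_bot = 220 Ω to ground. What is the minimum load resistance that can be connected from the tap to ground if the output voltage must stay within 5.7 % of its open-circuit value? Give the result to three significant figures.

R_L(min) ≈ 3.30 kΩ

Output resistance R_th = R_top‖R_bot = (2150 × 220)/2370 = 199.6 Ω.
The fractional drop is R_th/(R_th + R_L); requiring this ≤ 0.0570 gives R_L ≥ R_th(1/0.0570 − 1) = 199.6 × 16.54 = 3.30 kΩ.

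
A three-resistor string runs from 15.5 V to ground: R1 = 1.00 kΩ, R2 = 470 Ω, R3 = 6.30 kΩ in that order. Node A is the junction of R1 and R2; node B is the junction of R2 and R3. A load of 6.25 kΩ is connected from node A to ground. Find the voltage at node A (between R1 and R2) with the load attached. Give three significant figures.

V ≈ 11.9 V

Below node A the series string R2+R3 = 6770 Ω sits in parallel with the 6250 Ω load: 3250 Ω.
V_A = 15.5 × 3250/(1000 + 3250) = 11.9 V.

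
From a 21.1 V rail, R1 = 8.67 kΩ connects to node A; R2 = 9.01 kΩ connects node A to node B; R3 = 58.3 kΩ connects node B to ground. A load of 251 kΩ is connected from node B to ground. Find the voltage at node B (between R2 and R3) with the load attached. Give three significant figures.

At node B, R3 is in parallel with the load: R3‖R_L = 47.31 kΩ.
Below node A the resistance is R2 + (R3‖R_L) = 56.32 kΩ, so V_A = 21.1 × 56.32/64.99 = 18.29 V.
Then V_B = V_A × (R3‖R_L)/(R2 + R3‖R_L) = 18.29 × 47.31/56.32 = 15.4 V.

V ≈ 15.4 V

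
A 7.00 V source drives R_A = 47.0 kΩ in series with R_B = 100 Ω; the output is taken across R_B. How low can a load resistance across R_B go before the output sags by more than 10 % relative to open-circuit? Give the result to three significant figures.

R_L(min) ≈ 898 Ω

Output resistance R_th = R_A‖R_B = (47000 × 100)/47100 = 99.79 Ω.
The fractional drop is R_th/(R_th + R_L); requiring this ≤ 0.100 gives R_L ≥ R_th(1/0.100 − 1) = 99.79 × 9.000 = 898 Ω.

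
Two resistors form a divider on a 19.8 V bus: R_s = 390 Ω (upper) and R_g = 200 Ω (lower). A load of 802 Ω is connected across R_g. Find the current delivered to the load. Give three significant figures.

I_L ≈ 7.18 mA

R_g‖R_L = 160.1 Ω; V_out = 19.8 × 160.1/550.1 = 5.762 V.
I_L = V_out / R_L = 5.762 / 802 Ω = 7.18 mA.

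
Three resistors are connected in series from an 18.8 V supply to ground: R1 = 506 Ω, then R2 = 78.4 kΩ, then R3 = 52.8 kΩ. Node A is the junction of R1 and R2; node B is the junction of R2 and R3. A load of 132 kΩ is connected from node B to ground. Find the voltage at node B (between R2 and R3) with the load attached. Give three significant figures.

V ≈ 6.08 V

At node B, R3 is in parallel with the load: R3‖R_L = 37710 Ω.
Below node A the resistance is R2 + (R3‖R_L) = 116100 Ω, so V_A = 18.8 × 116100/116600 = 18.72 V.
Then V_B = V_A × (R3‖R_L)/(R2 + R3‖R_L) = 18.72 × 37710/116100 = 6.08 V.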